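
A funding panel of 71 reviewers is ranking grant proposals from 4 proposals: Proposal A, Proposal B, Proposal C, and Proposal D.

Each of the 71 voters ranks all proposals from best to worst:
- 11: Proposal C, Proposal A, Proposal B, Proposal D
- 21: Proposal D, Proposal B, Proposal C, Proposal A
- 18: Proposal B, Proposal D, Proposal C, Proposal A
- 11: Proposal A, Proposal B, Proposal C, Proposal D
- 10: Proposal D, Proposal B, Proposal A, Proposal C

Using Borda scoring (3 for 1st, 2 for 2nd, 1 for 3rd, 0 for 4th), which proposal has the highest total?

Proposal B

Proposal A: 11×2 + 21×0 + 18×0 + 11×3 + 10×1 = 65
Proposal B: 11×1 + 21×2 + 18×3 + 11×2 + 10×2 = 149
Proposal C: 11×3 + 21×1 + 18×1 + 11×1 + 10×0 = 83
Proposal D: 11×0 + 21×3 + 18×2 + 11×0 + 10×3 = 129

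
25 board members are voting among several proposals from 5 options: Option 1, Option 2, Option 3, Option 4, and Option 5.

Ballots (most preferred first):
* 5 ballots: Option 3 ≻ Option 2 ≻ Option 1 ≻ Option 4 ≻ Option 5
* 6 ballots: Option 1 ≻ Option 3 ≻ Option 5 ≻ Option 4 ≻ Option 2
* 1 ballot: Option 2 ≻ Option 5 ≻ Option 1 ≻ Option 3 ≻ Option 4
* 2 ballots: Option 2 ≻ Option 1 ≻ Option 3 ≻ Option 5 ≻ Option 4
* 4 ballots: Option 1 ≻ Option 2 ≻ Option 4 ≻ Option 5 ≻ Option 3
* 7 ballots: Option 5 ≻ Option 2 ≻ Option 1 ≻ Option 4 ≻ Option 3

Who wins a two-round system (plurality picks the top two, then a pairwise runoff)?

Round 1 first-place votes: Option 1 10, Option 2 3, Option 3 5, Option 4 0, Option 5 7. Option 1 and Option 5 advance.
Runoff: Option 1 is ranked above Option 5 on 17 ballots, Option 5 above Option 1 on 8.

Option 1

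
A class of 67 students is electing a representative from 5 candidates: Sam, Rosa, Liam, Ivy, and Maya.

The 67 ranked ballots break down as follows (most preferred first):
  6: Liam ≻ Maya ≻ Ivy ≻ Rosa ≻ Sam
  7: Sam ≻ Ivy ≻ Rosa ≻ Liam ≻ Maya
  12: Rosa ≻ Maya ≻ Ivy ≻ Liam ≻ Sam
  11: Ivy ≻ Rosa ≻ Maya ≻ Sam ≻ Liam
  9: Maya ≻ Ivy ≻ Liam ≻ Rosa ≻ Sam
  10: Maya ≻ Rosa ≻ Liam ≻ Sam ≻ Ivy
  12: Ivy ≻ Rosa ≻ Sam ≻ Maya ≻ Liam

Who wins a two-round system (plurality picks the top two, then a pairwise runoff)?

Round 1 first-place votes: Sam 7, Rosa 12, Liam 6, Ivy 23, Maya 19. Ivy and Maya advance.
Runoff: Ivy is ranked above Maya on 30 ballots, Maya above Ivy on 37.

Maya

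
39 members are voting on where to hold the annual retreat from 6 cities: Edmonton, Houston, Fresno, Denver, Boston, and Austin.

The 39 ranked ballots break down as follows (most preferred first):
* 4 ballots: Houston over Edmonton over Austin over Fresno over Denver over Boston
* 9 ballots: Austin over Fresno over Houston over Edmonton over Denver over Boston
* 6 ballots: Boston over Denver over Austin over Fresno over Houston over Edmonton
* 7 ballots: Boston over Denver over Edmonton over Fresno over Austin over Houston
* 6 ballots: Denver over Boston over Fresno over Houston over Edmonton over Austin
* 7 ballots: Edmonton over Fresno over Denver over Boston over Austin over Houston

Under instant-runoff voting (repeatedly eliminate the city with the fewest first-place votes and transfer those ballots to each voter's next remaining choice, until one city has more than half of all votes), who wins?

Round 1: Edmonton 7, Houston 4, Fresno 0, Denver 6, Boston 13, Austin 9. Fresno eliminated.
Round 2: Edmonton 7, Houston 4, Denver 6, Boston 13, Austin 9. Houston eliminated.
Round 3: Edmonton 11, Denver 6, Boston 13, Austin 9. Denver eliminated.
Round 4: Edmonton 11, Boston 19, Austin 9. Austin eliminated.
Round 5: Edmonton 20, Boston 19. Edmonton has a majority (≥20).

Edmonton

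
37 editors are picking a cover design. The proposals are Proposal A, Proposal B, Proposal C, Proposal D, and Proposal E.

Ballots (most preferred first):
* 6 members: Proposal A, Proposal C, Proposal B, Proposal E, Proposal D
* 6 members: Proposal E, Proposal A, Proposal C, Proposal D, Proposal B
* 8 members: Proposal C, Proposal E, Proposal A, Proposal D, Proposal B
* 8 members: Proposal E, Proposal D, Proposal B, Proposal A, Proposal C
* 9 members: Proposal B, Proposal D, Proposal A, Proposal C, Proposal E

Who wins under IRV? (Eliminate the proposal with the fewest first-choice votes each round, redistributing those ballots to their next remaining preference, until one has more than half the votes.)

Proposal C

Round 1: Proposal A 6, Proposal B 9, Proposal C 8, Proposal D 0, Proposal E 14. Proposal D eliminated.
Round 2: Proposal A 6, Proposal B 9, Proposal C 8, Proposal E 14. Proposal A eliminated.
Round 3: Proposal B 9, Proposal C 14, Proposal E 14. Proposal B eliminated.
Round 4: Proposal C 23, Proposal E 14. Proposal C has a majority (≥19).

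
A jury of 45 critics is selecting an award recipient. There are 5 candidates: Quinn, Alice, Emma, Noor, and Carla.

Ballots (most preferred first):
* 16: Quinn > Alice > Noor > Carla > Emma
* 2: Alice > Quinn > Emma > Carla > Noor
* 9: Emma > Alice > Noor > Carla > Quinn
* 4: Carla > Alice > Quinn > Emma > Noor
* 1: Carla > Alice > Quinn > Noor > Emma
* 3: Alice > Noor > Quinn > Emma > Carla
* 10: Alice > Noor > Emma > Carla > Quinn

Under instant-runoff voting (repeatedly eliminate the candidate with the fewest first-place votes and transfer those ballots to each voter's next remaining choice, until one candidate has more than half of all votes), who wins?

Alice

Round 1: Quinn 16, Alice 15, Emma 9, Noor 0, Carla 5. Noor eliminated.
Round 2: Quinn 16, Alice 15, Emma 9, Carla 5. Carla eliminated.
Round 3: Quinn 16, Alice 20, Emma 9. Emma eliminated.
Round 4: Quinn 16, Alice 29. Alice has a majority (≥23).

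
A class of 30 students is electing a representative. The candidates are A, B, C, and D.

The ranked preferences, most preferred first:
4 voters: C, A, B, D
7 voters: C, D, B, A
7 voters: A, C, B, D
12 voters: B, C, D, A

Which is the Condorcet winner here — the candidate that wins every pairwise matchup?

C vs A: 23–7
C vs B: 18–12
C vs D: 30–0
C beats every other candidate.

C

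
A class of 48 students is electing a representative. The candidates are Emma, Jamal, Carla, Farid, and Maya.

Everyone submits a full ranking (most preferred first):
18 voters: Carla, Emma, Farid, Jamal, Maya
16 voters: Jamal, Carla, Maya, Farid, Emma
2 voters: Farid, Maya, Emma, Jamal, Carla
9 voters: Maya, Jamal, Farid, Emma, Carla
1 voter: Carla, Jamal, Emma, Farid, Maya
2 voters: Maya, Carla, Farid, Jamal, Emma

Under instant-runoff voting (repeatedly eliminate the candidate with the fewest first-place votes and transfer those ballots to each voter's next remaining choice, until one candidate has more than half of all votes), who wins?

Jamal

Round 1: Emma 0, Jamal 16, Carla 19, Farid 2, Maya 11. Emma eliminated.
Round 2: Jamal 16, Carla 19, Farid 2, Maya 11. Farid eliminated.
Round 3: Jamal 16, Carla 19, Maya 13. Maya eliminated.
Round 4: Jamal 27, Carla 21. Jamal has a majority (≥25).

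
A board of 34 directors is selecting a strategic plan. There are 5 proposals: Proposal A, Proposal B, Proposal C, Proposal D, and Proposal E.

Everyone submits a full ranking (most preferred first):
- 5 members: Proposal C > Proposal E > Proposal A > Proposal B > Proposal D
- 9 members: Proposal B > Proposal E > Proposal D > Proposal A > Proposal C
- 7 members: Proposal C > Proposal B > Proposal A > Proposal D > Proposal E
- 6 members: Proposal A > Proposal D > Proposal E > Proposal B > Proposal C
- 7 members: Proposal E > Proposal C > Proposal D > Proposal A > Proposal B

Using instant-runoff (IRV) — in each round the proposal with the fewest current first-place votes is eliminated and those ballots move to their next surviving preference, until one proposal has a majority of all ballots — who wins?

Proposal E

Round 1: Proposal A 6, Proposal B 9, Proposal C 12, Proposal D 0, Proposal E 7. Proposal D eliminated.
Round 2: Proposal A 6, Proposal B 9, Proposal C 12, Proposal E 7. Proposal A eliminated.
Round 3: Proposal B 9, Proposal C 12, Proposal E 13. Proposal B eliminated.
Round 4: Proposal C 12, Proposal E 22. Proposal E has a majority (≥18).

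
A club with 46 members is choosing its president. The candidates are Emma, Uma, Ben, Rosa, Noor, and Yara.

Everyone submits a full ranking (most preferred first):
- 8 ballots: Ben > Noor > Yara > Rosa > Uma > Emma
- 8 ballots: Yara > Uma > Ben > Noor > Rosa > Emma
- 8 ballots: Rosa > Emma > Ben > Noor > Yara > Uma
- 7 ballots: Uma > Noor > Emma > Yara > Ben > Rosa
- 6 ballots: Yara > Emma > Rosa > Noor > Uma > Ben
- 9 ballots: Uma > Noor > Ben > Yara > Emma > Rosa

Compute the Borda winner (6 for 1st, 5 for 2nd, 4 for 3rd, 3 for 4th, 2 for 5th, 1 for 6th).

Noor

Emma: 8×1 + 8×1 + 8×5 + 7×4 + 6×5 + 9×2 = 132
Uma: 8×2 + 8×5 + 8×1 + 7×6 + 6×2 + 9×6 = 172
Ben: 8×6 + 8×4 + 8×4 + 7×2 + 6×1 + 9×4 = 168
Rosa: 8×3 + 8×2 + 8×6 + 7×1 + 6×4 + 9×1 = 128
Noor: 8×5 + 8×3 + 8×3 + 7×5 + 6×3 + 9×5 = 186
Yara: 8×4 + 8×6 + 8×2 + 7×3 + 6×6 + 9×3 = 180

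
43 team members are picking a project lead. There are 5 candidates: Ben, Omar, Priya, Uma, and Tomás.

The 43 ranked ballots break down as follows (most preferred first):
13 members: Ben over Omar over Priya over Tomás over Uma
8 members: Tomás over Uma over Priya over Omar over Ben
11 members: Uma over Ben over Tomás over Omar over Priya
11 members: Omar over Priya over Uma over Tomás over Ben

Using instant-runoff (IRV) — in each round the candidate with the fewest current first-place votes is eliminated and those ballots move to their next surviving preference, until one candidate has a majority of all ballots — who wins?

Round 1: Ben 13, Omar 11, Priya 0, Uma 11, Tomás 8. Priya eliminated.
Round 2: Ben 13, Omar 11, Uma 11, Tomás 8. Tomás eliminated.
Round 3: Ben 13, Omar 11, Uma 19. Omar eliminated.
Round 4: Ben 13, Uma 30. Uma has a majority (≥22).

Uma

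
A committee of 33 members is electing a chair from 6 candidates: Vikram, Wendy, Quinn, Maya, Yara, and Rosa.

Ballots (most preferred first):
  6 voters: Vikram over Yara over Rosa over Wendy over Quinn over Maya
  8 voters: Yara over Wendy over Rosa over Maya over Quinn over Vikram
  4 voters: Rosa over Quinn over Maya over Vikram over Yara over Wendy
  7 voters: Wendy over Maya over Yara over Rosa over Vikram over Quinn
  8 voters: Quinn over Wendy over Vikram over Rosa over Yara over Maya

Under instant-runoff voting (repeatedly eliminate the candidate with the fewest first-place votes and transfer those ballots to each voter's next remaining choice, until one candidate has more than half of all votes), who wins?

Round 1: Vikram 6, Wendy 7, Quinn 8, Maya 0, Yara 8, Rosa 4. Maya eliminated.
Round 2: Vikram 6, Wendy 7, Quinn 8, Yara 8, Rosa 4. Rosa eliminated.
Round 3: Vikram 6, Wendy 7, Quinn 12, Yara 8. Vikram eliminated.
Round 4: Wendy 7, Quinn 12, Yara 14. Wendy eliminated.
Round 5: Quinn 12, Yara 21. Yara has a majority (≥17).

Yara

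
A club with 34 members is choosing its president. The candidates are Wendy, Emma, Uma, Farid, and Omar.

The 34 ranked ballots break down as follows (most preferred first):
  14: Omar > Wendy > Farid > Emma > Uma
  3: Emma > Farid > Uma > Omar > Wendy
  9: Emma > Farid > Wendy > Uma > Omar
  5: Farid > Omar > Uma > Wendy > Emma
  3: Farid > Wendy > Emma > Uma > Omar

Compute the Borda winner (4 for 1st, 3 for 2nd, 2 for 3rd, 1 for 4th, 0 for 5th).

Wendy: 14×3 + 3×0 + 9×2 + 5×1 + 3×3 = 74
Emma: 14×1 + 3×4 + 9×4 + 5×0 + 3×2 = 68
Uma: 14×0 + 3×2 + 9×1 + 5×2 + 3×1 = 28
Farid: 14×2 + 3×3 + 9×3 + 5×4 + 3×4 = 96
Omar: 14×4 + 3×1 + 9×0 + 5×3 + 3×0 = 74

Farid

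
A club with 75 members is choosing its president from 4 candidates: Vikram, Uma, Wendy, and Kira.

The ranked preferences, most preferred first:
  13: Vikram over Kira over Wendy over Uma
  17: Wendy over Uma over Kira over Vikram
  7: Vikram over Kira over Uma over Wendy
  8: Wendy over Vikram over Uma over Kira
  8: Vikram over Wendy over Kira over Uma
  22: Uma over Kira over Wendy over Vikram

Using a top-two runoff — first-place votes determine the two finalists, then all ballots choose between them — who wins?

Wendy

Round 1 first-place votes: Vikram 28, Uma 22, Wendy 25, Kira 0. Vikram and Wendy advance.
Runoff: Vikram is ranked above Wendy on 28 ballots, Wendy above Vikram on 47.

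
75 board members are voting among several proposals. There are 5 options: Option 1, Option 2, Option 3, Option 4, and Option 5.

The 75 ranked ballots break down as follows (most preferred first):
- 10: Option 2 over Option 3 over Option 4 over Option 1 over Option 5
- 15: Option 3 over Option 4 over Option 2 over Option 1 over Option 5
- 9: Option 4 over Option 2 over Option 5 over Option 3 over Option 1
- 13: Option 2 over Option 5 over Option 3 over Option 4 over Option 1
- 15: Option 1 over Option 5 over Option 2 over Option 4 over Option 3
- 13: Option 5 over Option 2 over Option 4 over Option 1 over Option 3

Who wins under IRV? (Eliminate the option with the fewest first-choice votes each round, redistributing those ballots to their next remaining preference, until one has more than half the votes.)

Option 2

Round 1: Option 1 15, Option 2 23, Option 3 15, Option 4 9, Option 5 13. Option 4 eliminated.
Round 2: Option 1 15, Option 2 32, Option 3 15, Option 5 13. Option 5 eliminated.
Round 3: Option 1 15, Option 2 45, Option 3 15. Option 2 has a majority (≥38).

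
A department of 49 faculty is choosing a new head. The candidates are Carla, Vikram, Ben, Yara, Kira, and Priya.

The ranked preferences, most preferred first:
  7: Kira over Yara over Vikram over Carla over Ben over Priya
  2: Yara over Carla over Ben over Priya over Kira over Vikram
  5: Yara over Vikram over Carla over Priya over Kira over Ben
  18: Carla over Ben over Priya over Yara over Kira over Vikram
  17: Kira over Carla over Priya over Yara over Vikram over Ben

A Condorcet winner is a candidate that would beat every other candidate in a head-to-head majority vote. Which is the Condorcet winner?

Carla vs Vikram: 37–12
Carla vs Ben: 49–0
Carla vs Yara: 35–14
Carla vs Kira: 25–24
Carla vs Priya: 49–0
Carla beats every other candidate.

Carla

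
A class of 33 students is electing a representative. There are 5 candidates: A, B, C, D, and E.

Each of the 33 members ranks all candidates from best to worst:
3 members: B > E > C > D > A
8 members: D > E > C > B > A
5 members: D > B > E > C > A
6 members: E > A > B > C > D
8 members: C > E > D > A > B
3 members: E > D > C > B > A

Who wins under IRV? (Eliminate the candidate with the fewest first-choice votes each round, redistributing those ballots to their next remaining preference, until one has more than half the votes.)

E

Round 1: A 0, B 3, C 8, D 13, E 9. A eliminated.
Round 2: B 3, C 8, D 13, E 9. B eliminated.
Round 3: C 8, D 13, E 12. C eliminated.
Round 4: D 13, E 20. E has a majority (≥17).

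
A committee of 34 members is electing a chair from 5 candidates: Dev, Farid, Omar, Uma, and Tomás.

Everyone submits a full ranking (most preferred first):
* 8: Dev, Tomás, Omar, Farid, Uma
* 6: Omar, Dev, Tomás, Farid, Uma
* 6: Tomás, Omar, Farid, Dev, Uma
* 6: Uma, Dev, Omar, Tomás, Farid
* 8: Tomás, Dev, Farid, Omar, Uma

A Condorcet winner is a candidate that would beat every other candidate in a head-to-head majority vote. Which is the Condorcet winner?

Dev vs Farid: 28–6
Dev vs Omar: 22–12
Dev vs Uma: 28–6
Dev vs Tomás: 20–14
Dev beats every other candidate.

Dev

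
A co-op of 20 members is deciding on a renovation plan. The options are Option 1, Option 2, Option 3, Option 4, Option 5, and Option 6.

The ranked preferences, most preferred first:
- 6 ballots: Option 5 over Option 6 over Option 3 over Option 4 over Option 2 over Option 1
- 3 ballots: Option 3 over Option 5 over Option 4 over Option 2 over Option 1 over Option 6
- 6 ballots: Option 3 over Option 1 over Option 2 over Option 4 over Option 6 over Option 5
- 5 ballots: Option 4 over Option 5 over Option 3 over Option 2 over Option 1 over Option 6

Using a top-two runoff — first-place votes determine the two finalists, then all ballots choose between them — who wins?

Option 5

Round 1 first-place votes: Option 1 0, Option 2 0, Option 3 9, Option 4 5, Option 5 6, Option 6 0. Option 3 and Option 5 advance.
Runoff: Option 3 is ranked above Option 5 on 9 ballots, Option 5 above Option 3 on 11.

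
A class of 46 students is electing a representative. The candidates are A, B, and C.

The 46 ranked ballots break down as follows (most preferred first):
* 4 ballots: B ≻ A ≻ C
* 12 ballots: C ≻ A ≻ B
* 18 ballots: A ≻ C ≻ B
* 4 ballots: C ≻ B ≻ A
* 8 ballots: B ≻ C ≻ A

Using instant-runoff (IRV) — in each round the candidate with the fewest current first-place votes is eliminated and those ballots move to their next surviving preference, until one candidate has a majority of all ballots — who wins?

Round 1: A 18, B 12, C 16. B eliminated.
Round 2: A 22, C 24. C has a majority (≥24).

C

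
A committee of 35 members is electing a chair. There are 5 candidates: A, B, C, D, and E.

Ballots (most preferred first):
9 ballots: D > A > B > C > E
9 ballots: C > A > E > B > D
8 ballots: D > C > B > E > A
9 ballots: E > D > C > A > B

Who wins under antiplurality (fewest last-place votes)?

C

Last-place votes: A 8, B 9, C 0, D 9, E 9.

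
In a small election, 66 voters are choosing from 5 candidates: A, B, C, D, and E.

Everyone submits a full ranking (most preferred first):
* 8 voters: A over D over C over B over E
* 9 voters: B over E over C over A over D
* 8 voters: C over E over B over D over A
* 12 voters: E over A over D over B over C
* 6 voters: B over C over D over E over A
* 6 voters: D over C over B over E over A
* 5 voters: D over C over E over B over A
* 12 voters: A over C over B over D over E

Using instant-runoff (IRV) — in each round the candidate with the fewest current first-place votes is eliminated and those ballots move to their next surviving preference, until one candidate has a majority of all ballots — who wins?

Round 1: A 20, B 15, C 8, D 11, E 12. C eliminated.
Round 2: A 20, B 15, D 11, E 20. D eliminated.
Round 3: A 20, B 21, E 25. A eliminated.
Round 4: B 41, E 25. B has a majority (≥34).

B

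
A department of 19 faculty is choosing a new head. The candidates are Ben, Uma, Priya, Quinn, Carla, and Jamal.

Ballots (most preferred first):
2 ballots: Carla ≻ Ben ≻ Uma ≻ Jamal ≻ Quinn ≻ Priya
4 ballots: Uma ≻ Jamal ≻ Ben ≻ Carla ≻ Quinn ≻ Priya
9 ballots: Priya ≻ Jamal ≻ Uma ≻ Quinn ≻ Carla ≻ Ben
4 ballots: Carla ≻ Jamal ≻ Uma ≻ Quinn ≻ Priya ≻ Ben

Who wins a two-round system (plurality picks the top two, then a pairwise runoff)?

Round 1 first-place votes: Ben 0, Uma 4, Priya 9, Quinn 0, Carla 6, Jamal 0. Priya and Carla advance.
Runoff: Priya is ranked above Carla on 9 ballots, Carla above Priya on 10.

Carla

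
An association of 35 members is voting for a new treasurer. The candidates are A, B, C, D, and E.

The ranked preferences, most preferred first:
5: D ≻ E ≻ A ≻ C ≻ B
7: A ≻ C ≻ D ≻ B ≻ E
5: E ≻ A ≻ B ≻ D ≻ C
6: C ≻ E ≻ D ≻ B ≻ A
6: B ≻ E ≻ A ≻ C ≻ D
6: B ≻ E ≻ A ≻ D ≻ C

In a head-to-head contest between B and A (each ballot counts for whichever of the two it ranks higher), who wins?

B

B is ranked above A on 18 ballots; A above B on 17.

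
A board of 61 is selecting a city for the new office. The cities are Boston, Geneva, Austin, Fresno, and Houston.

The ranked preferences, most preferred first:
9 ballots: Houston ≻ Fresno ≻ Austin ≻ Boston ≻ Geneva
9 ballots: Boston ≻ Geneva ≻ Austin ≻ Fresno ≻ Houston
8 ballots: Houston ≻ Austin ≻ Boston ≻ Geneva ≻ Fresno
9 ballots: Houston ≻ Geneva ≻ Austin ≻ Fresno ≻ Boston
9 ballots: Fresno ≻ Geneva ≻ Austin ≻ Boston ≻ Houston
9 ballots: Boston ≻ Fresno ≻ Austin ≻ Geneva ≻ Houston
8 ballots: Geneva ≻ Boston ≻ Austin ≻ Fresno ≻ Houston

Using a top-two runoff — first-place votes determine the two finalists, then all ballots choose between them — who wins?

Boston

Round 1 first-place votes: Boston 18, Geneva 8, Austin 0, Fresno 9, Houston 26. Houston and Boston advance.
Runoff: Houston is ranked above Boston on 26 ballots, Boston above Houston on 35.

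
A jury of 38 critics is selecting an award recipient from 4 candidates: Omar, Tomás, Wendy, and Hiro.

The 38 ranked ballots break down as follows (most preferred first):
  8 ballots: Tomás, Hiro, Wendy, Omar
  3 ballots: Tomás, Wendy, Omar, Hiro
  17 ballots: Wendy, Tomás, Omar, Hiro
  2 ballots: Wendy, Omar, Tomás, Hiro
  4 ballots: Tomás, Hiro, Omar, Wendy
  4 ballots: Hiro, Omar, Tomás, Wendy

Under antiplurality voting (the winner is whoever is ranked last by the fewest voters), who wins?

Last-place votes: Omar 8, Tomás 0, Wendy 8, Hiro 22.

Tomás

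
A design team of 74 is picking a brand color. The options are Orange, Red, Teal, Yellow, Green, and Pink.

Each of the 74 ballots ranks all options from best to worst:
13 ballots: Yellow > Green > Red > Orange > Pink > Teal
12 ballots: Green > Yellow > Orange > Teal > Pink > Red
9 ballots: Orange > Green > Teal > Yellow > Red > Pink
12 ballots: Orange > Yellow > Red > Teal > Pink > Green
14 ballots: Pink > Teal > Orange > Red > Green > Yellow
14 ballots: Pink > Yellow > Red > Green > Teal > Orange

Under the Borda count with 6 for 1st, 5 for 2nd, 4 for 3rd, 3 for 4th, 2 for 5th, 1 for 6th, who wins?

Yellow

Orange: 13×3 + 12×4 + 9×6 + 12×6 + 14×4 + 14×1 = 283
Red: 13×4 + 12×1 + 9×2 + 12×4 + 14×3 + 14×4 = 228
Teal: 13×1 + 12×3 + 9×4 + 12×3 + 14×5 + 14×2 = 219
Yellow: 13×6 + 12×5 + 9×3 + 12×5 + 14×1 + 14×5 = 309
Green: 13×5 + 12×6 + 9×5 + 12×1 + 14×2 + 14×3 = 264
Pink: 13×2 + 12×2 + 9×1 + 12×2 + 14×6 + 14×6 = 251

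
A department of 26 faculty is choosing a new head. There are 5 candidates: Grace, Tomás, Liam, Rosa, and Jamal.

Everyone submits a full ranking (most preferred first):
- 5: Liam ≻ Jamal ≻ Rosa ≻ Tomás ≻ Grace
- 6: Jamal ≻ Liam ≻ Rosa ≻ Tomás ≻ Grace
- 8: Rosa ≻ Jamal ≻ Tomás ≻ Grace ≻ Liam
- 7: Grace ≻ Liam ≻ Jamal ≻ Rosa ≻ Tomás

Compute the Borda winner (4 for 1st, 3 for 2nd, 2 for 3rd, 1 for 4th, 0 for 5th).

Grace: 5×0 + 6×0 + 8×1 + 7×4 = 36
Tomás: 5×1 + 6×1 + 8×2 + 7×0 = 27
Liam: 5×4 + 6×3 + 8×0 + 7×3 = 59
Rosa: 5×2 + 6×2 + 8×4 + 7×1 = 61
Jamal: 5×3 + 6×4 + 8×3 + 7×2 = 77

Jamal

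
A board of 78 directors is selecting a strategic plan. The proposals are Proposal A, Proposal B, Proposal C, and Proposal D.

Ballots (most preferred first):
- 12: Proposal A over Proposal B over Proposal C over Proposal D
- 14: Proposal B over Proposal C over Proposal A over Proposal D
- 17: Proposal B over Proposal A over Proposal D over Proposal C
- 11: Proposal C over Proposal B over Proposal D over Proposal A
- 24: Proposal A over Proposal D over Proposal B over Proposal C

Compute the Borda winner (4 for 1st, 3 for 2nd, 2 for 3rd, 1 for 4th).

Proposal B

Proposal A: 12×4 + 14×2 + 17×3 + 11×1 + 24×4 = 234
Proposal B: 12×3 + 14×4 + 17×4 + 11×3 + 24×2 = 241
Proposal C: 12×2 + 14×3 + 17×1 + 11×4 + 24×1 = 151
Proposal D: 12×1 + 14×1 + 17×2 + 11×2 + 24×3 = 154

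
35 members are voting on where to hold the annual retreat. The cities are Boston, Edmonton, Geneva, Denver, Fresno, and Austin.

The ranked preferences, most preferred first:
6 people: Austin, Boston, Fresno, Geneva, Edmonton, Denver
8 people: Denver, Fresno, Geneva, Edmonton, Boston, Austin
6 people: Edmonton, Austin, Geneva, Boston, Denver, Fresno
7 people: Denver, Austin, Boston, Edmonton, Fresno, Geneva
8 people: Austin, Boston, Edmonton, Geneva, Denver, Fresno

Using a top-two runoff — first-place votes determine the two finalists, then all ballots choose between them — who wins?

Austin

Round 1 first-place votes: Boston 0, Edmonton 6, Geneva 0, Denver 15, Fresno 0, Austin 14. Denver and Austin advance.
Runoff: Denver is ranked above Austin on 15 ballots, Austin above Denver on 20.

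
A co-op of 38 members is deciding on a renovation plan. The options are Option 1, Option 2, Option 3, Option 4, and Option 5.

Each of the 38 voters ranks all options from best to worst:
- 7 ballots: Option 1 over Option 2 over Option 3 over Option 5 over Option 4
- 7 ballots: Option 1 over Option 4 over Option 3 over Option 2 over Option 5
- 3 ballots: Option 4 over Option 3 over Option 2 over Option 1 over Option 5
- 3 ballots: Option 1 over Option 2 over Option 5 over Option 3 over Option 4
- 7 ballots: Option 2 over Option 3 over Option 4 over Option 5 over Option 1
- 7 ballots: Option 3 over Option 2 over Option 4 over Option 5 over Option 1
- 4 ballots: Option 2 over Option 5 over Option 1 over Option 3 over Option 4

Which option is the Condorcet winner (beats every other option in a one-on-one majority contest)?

Option 2

Option 2 vs Option 1: 21–17
Option 2 vs Option 3: 21–17
Option 2 vs Option 4: 28–10
Option 2 vs Option 5: 38–0
Option 2 beats every other option.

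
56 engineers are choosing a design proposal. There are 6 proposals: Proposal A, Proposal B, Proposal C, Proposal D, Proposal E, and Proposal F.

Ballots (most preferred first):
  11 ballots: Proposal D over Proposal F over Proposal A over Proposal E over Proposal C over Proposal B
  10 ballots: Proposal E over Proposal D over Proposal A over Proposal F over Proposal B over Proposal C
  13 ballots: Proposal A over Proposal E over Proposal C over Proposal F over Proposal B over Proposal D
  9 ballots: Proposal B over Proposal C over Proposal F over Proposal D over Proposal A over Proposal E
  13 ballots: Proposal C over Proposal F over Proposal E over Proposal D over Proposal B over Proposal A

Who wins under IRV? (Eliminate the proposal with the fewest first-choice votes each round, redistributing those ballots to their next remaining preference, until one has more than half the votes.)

Round 1: Proposal A 13, Proposal B 9, Proposal C 13, Proposal D 11, Proposal E 10, Proposal F 0. Proposal F eliminated.
Round 2: Proposal A 13, Proposal B 9, Proposal C 13, Proposal D 11, Proposal E 10. Proposal B eliminated.
Round 3: Proposal A 13, Proposal C 22, Proposal D 11, Proposal E 10. Proposal E eliminated.
Round 4: Proposal A 13, Proposal C 22, Proposal D 21. Proposal A eliminated.
Round 5: Proposal C 35, Proposal D 21. Proposal C has a majority (≥29).

Proposal C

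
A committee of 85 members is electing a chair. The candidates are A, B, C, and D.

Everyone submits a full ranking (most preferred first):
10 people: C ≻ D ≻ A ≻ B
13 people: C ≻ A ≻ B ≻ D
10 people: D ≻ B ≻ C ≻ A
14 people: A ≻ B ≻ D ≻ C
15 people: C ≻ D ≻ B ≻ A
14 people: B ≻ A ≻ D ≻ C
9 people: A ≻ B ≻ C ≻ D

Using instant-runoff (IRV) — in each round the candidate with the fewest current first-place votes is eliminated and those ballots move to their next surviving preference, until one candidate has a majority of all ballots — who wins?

B

Round 1: A 23, B 14, C 38, D 10. D eliminated.
Round 2: A 23, B 24, C 38. A eliminated.
Round 3: B 47, C 38. B has a majority (≥43).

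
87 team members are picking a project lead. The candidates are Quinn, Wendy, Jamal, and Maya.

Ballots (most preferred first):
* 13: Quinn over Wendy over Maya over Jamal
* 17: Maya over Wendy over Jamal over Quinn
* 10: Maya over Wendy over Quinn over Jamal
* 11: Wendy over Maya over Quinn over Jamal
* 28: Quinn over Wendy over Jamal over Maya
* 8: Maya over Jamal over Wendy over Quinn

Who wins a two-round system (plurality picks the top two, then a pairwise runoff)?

Round 1 first-place votes: Quinn 41, Wendy 11, Jamal 0, Maya 35. Quinn and Maya advance.
Runoff: Quinn is ranked above Maya on 41 ballots, Maya above Quinn on 46.

Maya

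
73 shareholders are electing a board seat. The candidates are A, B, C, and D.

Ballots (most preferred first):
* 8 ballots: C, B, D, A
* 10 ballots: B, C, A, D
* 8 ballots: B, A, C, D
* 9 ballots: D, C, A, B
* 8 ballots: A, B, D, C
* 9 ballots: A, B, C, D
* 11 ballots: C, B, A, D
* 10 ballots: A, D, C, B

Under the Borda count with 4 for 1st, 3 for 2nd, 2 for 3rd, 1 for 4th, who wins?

A: 8×1 + 10×2 + 8×3 + 9×2 + 8×4 + 9×4 + 11×2 + 10×4 = 200
B: 8×3 + 10×4 + 8×4 + 9×1 + 8×3 + 9×3 + 11×3 + 10×1 = 199
C: 8×4 + 10×3 + 8×2 + 9×3 + 8×1 + 9×2 + 11×4 + 10×2 = 195
D: 8×2 + 10×1 + 8×1 + 9×4 + 8×2 + 9×1 + 11×1 + 10×3 = 136

A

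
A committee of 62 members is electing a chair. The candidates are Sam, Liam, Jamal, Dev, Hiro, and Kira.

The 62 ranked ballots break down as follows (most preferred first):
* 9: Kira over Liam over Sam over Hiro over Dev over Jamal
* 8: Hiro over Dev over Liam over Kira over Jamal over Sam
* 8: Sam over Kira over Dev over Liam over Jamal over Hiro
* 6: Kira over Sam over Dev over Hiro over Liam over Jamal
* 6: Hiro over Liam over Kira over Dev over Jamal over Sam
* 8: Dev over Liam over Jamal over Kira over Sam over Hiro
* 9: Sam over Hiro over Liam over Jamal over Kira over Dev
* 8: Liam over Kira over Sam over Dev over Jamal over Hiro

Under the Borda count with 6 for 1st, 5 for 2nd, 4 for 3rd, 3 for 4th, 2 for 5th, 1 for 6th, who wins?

Liam

Sam: 9×4 + 8×1 + 8×6 + 6×5 + 6×1 + 8×2 + 9×6 + 8×4 = 230
Liam: 9×5 + 8×4 + 8×3 + 6×2 + 6×5 + 8×5 + 9×4 + 8×6 = 267
Jamal: 9×1 + 8×2 + 8×2 + 6×1 + 6×2 + 8×4 + 9×3 + 8×2 = 134
Dev: 9×2 + 8×5 + 8×4 + 6×4 + 6×3 + 8×6 + 9×1 + 8×3 = 213
Hiro: 9×3 + 8×6 + 8×1 + 6×3 + 6×6 + 8×1 + 9×5 + 8×1 = 198
Kira: 9×6 + 8×3 + 8×5 + 6×6 + 6×4 + 8×3 + 9×2 + 8×5 = 260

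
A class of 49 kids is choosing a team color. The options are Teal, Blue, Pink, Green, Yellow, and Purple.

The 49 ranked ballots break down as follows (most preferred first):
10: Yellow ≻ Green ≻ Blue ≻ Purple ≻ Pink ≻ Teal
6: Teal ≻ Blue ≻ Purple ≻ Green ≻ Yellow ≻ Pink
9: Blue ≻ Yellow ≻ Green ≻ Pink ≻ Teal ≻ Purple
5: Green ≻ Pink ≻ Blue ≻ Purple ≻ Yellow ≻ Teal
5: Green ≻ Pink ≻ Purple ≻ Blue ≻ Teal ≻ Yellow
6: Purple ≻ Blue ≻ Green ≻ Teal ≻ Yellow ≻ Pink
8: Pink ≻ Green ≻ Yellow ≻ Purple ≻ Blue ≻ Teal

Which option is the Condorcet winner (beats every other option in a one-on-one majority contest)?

Green vs Teal: 43–6
Green vs Blue: 28–21
Green vs Pink: 41–8
Green vs Yellow: 30–19
Green vs Purple: 37–12
Green beats every other option.

Green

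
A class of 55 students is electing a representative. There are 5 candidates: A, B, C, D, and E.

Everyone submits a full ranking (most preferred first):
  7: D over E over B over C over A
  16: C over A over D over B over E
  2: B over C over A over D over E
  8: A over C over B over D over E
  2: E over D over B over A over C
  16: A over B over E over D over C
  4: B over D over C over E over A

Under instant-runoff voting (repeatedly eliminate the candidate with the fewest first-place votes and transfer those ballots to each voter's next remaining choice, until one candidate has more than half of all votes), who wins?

C

Round 1: A 24, B 6, C 16, D 7, E 2. E eliminated.
Round 2: A 24, B 6, C 16, D 9. B eliminated.
Round 3: A 24, C 18, D 13. D eliminated.
Round 4: A 26, C 29. C has a majority (≥28).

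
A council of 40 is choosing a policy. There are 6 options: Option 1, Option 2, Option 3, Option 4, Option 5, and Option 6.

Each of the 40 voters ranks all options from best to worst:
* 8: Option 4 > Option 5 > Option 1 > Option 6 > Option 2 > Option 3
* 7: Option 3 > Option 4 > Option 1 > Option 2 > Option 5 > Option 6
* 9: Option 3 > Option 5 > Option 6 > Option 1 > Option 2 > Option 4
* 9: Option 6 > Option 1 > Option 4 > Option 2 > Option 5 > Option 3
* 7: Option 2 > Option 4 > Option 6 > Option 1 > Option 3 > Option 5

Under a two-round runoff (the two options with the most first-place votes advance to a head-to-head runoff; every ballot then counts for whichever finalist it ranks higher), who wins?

Round 1 first-place votes: Option 1 0, Option 2 7, Option 3 16, Option 4 8, Option 5 0, Option 6 9. Option 3 and Option 6 advance.
Runoff: Option 3 is ranked above Option 6 on 16 ballots, Option 6 above Option 3 on 24.

Option 6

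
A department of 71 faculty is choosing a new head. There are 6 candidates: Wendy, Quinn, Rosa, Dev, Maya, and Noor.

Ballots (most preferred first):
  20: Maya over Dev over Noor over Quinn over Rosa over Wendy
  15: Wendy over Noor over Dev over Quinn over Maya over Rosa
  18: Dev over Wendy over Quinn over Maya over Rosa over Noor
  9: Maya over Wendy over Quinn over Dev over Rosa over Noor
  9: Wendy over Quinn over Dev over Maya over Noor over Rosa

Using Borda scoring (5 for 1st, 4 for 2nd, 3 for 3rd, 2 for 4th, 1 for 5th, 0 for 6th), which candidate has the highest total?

Dev

Wendy: 20×0 + 15×5 + 18×4 + 9×4 + 9×5 = 228
Quinn: 20×2 + 15×2 + 18×3 + 9×3 + 9×4 = 187
Rosa: 20×1 + 15×0 + 18×1 + 9×1 + 9×0 = 47
Dev: 20×4 + 15×3 + 18×5 + 9×2 + 9×3 = 260
Maya: 20×5 + 15×1 + 18×2 + 9×5 + 9×2 = 214
Noor: 20×3 + 15×4 + 18×0 + 9×0 + 9×1 = 129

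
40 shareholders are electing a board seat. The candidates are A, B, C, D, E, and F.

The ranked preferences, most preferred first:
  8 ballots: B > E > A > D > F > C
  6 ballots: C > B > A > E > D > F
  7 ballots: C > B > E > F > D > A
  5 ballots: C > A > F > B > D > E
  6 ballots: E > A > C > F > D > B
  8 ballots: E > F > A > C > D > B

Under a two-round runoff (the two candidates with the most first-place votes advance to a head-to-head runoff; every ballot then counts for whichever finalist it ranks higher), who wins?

E

Round 1 first-place votes: A 0, B 8, C 18, D 0, E 14, F 0. C and E advance.
Runoff: C is ranked above E on 18 ballots, E above C on 22.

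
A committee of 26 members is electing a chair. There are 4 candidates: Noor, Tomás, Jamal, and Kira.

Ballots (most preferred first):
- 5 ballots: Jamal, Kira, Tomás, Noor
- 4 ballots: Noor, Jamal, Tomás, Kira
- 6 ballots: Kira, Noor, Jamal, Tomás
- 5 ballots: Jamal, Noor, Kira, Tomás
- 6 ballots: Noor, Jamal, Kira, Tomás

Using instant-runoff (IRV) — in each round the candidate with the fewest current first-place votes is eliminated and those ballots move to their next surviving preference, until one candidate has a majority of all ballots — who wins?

Noor

Round 1: Noor 10, Tomás 0, Jamal 10, Kira 6. Tomás eliminated.
Round 2: Noor 10, Jamal 10, Kira 6. Kira eliminated.
Round 3: Noor 16, Jamal 10. Noor has a majority (≥14).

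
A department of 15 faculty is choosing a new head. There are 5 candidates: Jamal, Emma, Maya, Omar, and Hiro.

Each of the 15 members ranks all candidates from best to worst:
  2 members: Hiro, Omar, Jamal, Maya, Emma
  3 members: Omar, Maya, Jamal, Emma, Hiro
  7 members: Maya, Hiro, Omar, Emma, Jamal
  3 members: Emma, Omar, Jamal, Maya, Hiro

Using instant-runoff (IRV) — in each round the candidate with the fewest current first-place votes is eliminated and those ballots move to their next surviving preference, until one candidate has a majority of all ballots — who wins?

Round 1: Jamal 0, Emma 3, Maya 7, Omar 3, Hiro 2. Jamal eliminated.
Round 2: Emma 3, Maya 7, Omar 3, Hiro 2. Hiro eliminated.
Round 3: Emma 3, Maya 7, Omar 5. Emma eliminated.
Round 4: Maya 7, Omar 8. Omar has a majority (≥8).

Omar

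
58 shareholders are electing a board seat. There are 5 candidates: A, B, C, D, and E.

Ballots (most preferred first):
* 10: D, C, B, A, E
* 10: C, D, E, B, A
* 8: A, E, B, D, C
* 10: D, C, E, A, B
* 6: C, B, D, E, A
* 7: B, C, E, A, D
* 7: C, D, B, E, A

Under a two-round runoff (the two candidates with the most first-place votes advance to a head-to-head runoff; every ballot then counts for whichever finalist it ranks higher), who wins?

C

Round 1 first-place votes: A 8, B 7, C 23, D 20, E 0. C and D advance.
Runoff: C is ranked above D on 30 ballots, D above C on 28.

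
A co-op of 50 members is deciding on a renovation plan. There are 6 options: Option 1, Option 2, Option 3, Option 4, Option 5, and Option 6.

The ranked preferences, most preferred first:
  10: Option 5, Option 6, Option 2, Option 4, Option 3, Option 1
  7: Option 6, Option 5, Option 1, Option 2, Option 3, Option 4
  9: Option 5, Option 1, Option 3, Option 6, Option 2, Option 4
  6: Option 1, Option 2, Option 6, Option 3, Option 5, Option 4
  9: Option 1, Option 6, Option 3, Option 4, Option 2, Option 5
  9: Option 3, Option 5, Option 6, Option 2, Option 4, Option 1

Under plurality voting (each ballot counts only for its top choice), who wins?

First-place votes: Option 1 15, Option 2 0, Option 3 9, Option 4 0, Option 5 19, Option 6 7.

Option 5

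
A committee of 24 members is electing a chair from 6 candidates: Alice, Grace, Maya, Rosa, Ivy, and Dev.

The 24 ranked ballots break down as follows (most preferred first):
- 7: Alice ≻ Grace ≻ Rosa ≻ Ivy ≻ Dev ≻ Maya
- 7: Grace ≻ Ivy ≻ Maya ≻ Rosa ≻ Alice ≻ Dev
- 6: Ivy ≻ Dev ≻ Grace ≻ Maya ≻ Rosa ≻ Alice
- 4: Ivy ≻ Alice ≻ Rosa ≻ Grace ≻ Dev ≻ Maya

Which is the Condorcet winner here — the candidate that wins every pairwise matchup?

Grace

Grace vs Alice: 13–11
Grace vs Maya: 24–0
Grace vs Rosa: 20–4
Grace vs Ivy: 14–10
Grace vs Dev: 18–6
Grace beats every other candidate.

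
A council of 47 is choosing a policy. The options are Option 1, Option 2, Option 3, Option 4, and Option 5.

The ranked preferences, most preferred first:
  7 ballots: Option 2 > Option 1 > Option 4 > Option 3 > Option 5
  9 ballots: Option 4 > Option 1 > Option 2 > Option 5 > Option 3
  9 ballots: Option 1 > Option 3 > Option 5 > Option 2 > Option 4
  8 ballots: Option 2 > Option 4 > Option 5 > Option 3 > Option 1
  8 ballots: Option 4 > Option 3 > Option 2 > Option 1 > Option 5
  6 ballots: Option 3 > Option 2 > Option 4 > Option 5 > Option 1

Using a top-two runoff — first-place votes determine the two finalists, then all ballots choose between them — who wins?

Round 1 first-place votes: Option 1 9, Option 2 15, Option 3 6, Option 4 17, Option 5 0. Option 4 and Option 2 advance.
Runoff: Option 4 is ranked above Option 2 on 17 ballots, Option 2 above Option 4 on 30.

Option 2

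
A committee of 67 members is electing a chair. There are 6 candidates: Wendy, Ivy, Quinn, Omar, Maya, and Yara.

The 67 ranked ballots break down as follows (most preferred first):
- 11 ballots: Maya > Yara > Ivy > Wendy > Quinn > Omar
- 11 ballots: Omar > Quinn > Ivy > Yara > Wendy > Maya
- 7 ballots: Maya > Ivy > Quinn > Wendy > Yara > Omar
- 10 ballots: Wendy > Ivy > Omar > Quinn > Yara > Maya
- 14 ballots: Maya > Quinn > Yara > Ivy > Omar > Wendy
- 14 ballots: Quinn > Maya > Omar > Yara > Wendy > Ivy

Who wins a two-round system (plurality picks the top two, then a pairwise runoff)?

Quinn

Round 1 first-place votes: Wendy 10, Ivy 0, Quinn 14, Omar 11, Maya 32, Yara 0. Maya and Quinn advance.
Runoff: Maya is ranked above Quinn on 32 ballots, Quinn above Maya on 35.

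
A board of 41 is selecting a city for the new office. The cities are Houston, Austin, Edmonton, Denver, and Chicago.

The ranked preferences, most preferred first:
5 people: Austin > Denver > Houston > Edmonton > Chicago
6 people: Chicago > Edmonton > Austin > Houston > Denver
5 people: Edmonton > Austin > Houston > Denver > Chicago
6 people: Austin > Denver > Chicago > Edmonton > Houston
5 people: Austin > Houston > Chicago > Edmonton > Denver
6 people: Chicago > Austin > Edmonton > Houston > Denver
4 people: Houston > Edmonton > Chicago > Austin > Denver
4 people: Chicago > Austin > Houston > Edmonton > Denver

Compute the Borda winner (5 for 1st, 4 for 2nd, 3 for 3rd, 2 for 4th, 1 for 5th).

Austin

Houston: 5×3 + 6×2 + 5×3 + 6×1 + 5×4 + 6×2 + 4×5 + 4×3 = 112
Austin: 5×5 + 6×3 + 5×4 + 6×5 + 5×5 + 6×4 + 4×2 + 4×4 = 166
Edmonton: 5×2 + 6×4 + 5×5 + 6×2 + 5×2 + 6×3 + 4×4 + 4×2 = 123
Denver: 5×4 + 6×1 + 5×2 + 6×4 + 5×1 + 6×1 + 4×1 + 4×1 = 79
Chicago: 5×1 + 6×5 + 5×1 + 6×3 + 5×3 + 6×5 + 4×3 + 4×5 = 135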